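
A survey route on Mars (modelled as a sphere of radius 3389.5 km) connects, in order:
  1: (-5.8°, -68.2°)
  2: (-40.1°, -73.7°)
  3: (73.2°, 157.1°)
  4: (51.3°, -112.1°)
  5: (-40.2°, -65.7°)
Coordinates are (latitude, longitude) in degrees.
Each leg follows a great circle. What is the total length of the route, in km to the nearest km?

18677 km

Leg 1→2: central angle 0.6048 rad, distance 2050.1 km.
Leg 2→3: central angle 2.4285 rad, distance 8231.5 km.
Leg 3→4: central angle 0.7309 rad, distance 2477.3 km.
Leg 4→5: central angle 1.7461 rad, distance 5918.4 km.
Total: 2050.1 + 8231.5 + 2477.3 + 5918.4 ≈ 18677 km.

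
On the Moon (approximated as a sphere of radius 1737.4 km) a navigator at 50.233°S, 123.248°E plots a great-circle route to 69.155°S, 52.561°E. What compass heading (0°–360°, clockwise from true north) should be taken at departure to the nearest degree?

With φ₁ = -0.8767, φ₂ = -1.2070, Δλ = -1.2337 rad, the forward-azimuth formula gives
θ = atan2( sin Δλ cos φ₂ , cos φ₁ sin φ₂ − sin φ₁ cos φ₂ cos Δλ ) = atan2(-0.3358, -0.5073) = -146.50°.
Adding 360° brings this into [0°, 360°): 214°.

214°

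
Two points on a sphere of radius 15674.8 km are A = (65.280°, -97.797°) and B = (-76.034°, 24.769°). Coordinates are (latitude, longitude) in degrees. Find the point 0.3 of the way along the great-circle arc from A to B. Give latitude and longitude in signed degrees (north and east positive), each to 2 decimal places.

Central angle δ = 2.7814 rad. Interpolating on the sphere with fraction f = 0.3:
P = [sin((1−f)δ)·A + sin(fδ)·B] / sin δ = 2.6390·A + 2.1023·B in Cartesian coordinates,
giving P = (0.3110, -0.8808, 0.3570), i.e. latitude 20.92°, longitude -70.55°.

20.92°, -70.55°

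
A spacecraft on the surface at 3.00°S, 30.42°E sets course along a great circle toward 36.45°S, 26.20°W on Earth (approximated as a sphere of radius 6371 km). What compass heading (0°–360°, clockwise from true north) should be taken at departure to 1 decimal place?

With φ₁ = -0.0524, φ₂ = -0.6362, Δλ = -0.9882 rad, the forward-azimuth formula gives
θ = atan2( sin Δλ cos φ₂ , cos φ₁ sin φ₂ − sin φ₁ cos φ₂ cos Δλ ) = atan2(-0.6717, -0.5701) = -130.33°.
Adding 360° brings this into [0°, 360°): 229.7°.

229.7°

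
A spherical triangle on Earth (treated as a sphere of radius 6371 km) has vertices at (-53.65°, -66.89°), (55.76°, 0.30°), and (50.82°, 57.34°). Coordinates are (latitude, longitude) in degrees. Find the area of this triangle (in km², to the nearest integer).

41271906 km²

Side lengths (central angles): a = 0.5841, b = 2.5589, c = 2.1371 rad; semiperimeter s = 2.6400.
By l'Huilier's theorem, tan(E/4) = √[tan(s/2) tan((s−a)/2) tan((s−b)/2) tan((s−c)/2)], giving spherical excess E = 1.0168 rad.
Area = E·R² = 1.0168 × (6371)² ≈ 41271906 km².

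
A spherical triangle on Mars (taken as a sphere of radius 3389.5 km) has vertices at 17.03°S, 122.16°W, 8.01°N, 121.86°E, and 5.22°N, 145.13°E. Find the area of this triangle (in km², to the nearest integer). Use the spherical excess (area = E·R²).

Side lengths (central angles): a = 0.4063, b = 1.6425, c = 2.0438 rad; semiperimeter s = 2.0463.
By l'Huilier's theorem, tan(E/4) = √[tan(s/2) tan((s−a)/2) tan((s−b)/2) tan((s−c)/2)], giving spherical excess E = 0.0848 rad.
Area = E·R² = 0.0848 × (3389.5)² ≈ 973797 km².

973797 km²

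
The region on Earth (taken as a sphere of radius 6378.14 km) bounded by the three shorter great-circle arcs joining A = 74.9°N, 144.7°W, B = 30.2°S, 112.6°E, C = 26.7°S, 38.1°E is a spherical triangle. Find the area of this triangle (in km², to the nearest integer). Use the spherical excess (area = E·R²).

99019417 km²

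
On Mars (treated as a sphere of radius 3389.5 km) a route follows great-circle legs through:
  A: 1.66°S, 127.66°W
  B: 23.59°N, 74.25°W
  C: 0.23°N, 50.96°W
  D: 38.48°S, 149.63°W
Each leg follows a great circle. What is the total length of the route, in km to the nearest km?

11070 km

Leg A→B: central angle 1.0069 rad, distance 3413.0 km.
Leg B→C: central angle 0.5673 rad, distance 1922.8 km.
Leg C→D: central angle 1.6916 rad, distance 5733.7 km.
Total: 3413.0 + 1922.8 + 5733.7 ≈ 11070 km.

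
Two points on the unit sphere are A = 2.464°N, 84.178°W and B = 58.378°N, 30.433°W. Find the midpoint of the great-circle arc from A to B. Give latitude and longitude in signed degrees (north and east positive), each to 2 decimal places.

Central angle δ = 1.2171 rad. Interpolating on the sphere with fraction f = 0.5:
P = [sin((1−f)δ)·A + sin(fδ)·B] / sin δ = 0.6094·A + 0.6094·B in Cartesian coordinates,
giving P = (0.3373, -0.7675, 0.5451), i.e. latitude 33.03°, longitude -66.28°.

33.03°, -66.28°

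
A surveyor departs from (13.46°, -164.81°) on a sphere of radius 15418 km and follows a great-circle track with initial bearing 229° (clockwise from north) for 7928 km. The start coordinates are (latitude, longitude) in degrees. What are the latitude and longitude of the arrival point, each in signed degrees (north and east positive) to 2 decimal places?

Angular distance δ = d/R = 7928/15418 = 0.51420 rad; initial bearing θ = 3.9968 rad.
sin φ₂ = sin φ₁ cos δ + cos φ₁ sin δ cos θ = (0.2328)(0.8707) + (0.9725)(0.4918)(-0.6561) = -0.1111, so φ₂ = -6.38°.
Δλ = atan2(sin θ sin δ cos φ₁, cos δ − sin φ₁ sin φ₂) = atan2(-0.3610, 0.8966) = -21.932°.
λ₂ = -164.810° − 21.932° = -186.74° → 173.26° after wrapping to (−180°, 180°].

-6.38°, 173.26°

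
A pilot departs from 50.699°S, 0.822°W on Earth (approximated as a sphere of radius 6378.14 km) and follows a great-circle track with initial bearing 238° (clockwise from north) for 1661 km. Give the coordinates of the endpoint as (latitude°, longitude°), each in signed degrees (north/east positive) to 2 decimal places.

-56.53°, -24.15°

Angular distance δ = d/R = 1661/6378.14 = 0.26042 rad; initial bearing θ = 4.1539 rad.
sin φ₂ = sin φ₁ cos δ + cos φ₁ sin δ cos θ = (-0.7738)(0.9663) + (0.6334)(0.2575)(-0.5299) = -0.8342, so φ₂ = -56.53°.
Δλ = atan2(sin θ sin δ cos φ₁, cos δ − sin φ₁ sin φ₂) = atan2(-0.1383, 0.3208) = -23.324°.
λ₂ = -0.822° − 23.324° = -24.15°.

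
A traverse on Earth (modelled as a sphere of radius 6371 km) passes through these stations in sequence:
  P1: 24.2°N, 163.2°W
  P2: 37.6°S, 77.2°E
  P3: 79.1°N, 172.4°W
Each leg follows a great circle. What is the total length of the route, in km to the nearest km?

Leg P1→P2: central angle 2.2232 rad, distance 14163.8 km.
Leg P2→P3: central angle 2.2802 rad, distance 14527.0 km.
Total: 14163.8 + 14527.0 ≈ 28691 km.

28691 km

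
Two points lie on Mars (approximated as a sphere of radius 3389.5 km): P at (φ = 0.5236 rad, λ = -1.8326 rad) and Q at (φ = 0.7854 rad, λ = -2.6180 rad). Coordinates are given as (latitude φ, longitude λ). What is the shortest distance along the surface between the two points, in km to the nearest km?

2256 km

Let φ₁ = 0.5236 rad, φ₂ = 0.7854 rad, and Δλ = -0.7854 rad.
Haversine: a = sin²(Δφ/2) + cos φ₁ cos φ₂ sin²(Δλ/2) = 0.0170 + (0.8660)(0.7071)(0.1464) = 0.10672.
Central angle c = 2·arcsin(√a) = 0.66557 rad.
Distance = R·c = 3389.5 × 0.6656 ≈ 2256 km.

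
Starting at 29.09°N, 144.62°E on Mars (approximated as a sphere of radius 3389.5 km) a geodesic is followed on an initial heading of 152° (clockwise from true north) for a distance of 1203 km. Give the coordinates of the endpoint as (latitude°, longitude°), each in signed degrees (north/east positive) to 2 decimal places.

Angular distance δ = d/R = 1203/3389.5 = 0.35492 rad; initial bearing θ = 2.6529 rad.
sin φ₂ = sin φ₁ cos δ + cos φ₁ sin δ cos θ = (0.4862)(0.9377) + (0.8739)(0.3475)(-0.8829) = 0.1877, so φ₂ = 10.82°.
Δλ = atan2(sin θ sin δ cos φ₁, cos δ − sin φ₁ sin φ₂) = atan2(0.1426, 0.8464) = 9.561°.
λ₂ = 144.620° + 9.561° = 154.18°.

10.82°, 154.18°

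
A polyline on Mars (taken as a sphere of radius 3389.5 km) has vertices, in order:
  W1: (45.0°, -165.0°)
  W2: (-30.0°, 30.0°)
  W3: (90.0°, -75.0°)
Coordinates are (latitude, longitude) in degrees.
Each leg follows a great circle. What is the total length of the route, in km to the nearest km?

Leg W1→W2: central angle 2.8086 rad, distance 9519.7 km.
Leg W2→W3: central angle 2.0944 rad, distance 7099.0 km.
Total: 9519.7 + 7099.0 ≈ 16619 km.

16619 km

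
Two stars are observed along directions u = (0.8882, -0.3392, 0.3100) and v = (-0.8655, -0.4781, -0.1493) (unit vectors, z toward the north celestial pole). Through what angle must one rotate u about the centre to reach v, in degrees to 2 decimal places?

u·v = -0.6528; |u| = 1.0000, |v| = 1.0000.
cos θ = (u·v)/(|u||v|) = -0.6528, so θ = 130.76°.

130.76°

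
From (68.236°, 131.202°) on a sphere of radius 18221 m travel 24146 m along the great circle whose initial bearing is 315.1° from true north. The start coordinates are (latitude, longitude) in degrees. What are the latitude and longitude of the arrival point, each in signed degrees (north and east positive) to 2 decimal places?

Angular distance δ = d/R = 24146/18221 = 1.32517 rad; initial bearing θ = 5.4995 rad.
sin φ₂ = sin φ₁ cos δ + cos φ₁ sin δ cos θ = (0.9287)(0.2432) + (0.3708)(0.9700)(0.7083) = 0.4806, so φ₂ = 28.72°.
Δλ = atan2(sin θ sin δ cos φ₁, cos δ − sin φ₁ sin φ₂) = atan2(-0.2539, -0.2032) = -128.670°.
λ₂ = 131.202° − 128.670° = 2.53°.

28.72°, 2.53°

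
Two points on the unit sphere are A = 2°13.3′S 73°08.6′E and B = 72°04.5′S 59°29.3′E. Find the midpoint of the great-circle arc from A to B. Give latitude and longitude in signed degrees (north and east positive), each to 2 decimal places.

The central angle between A and B is δ = 1.2284 rad.
With f = 0.5, the slerp weights are sin((1−f)δ)/sin δ = 0.6118 and sin(fδ)/sin δ = 0.6118.
Weighted sum of the unit vectors: (0.6118)·(0.2898,0.9563,-0.0388) + (0.6118)·(0.1563,0.2652,-0.9515) = (0.2729, 0.7473, -0.6058).
Converting back: φ = atan2(z, √(x²+y²)) = -37.29°, λ = atan2(y, x) = 69.94°.

-37.29°, 69.94°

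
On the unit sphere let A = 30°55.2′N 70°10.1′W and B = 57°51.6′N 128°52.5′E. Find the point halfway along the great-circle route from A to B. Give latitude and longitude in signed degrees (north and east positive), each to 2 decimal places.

73.80°, -96.22°

The central angle between A and B is δ = 1.5671 rad.
With f = 0.5, the slerp weights are sin((1−f)δ)/sin δ = 0.7058 and sin(fδ)/sin δ = 0.7058.
Weighted sum of the unit vectors: (0.7058)·(0.2910,-0.8070,0.5138) + (0.7058)·(-0.3339,0.4142,0.8468) = (-0.0302, -0.2773, 0.9603).
Converting back: φ = atan2(z, √(x²+y²)) = 73.80°, λ = atan2(y, x) = -96.22°.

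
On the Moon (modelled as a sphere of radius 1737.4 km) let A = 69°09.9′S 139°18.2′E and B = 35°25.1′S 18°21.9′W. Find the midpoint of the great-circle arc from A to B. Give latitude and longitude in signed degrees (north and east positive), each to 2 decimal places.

-71.58°, -2.82°

Central angle δ = 1.2937 rad. Interpolating on the sphere with fraction f = 0.5:
P = [sin((1−f)δ)·A + sin(fδ)·B] / sin δ = 0.6266·A + 0.6266·B in Cartesian coordinates,
giving P = (0.3157, -0.0156, -0.9487), i.e. latitude -71.58°, longitude -2.82°.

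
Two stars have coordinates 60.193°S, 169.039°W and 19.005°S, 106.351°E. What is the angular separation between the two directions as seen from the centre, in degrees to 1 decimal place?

With latitudes φ₁ = -60.193°, φ₂ = -19.005° and longitude difference Δλ = -84.610°:
cos c = sin φ₁ sin φ₂ + cos φ₁ cos φ₂ cos Δλ = (-0.8677)(-0.3257) + (0.4971)(0.9455)(0.0939) = 0.32672,
so c = arccos(0.32672) = 1.23797 rad.
So the angular separation is 70.9°.

70.9°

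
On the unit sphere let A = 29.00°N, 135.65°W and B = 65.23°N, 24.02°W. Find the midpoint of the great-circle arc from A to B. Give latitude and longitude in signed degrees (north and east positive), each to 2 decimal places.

The central angle between A and B is δ = 1.2607 rad.
With f = 0.5, the slerp weights are sin((1−f)δ)/sin δ = 0.6190 and sin(fδ)/sin δ = 0.6190.
Weighted sum of the unit vectors: (0.6190)·(-0.6254,-0.6114,0.4848) + (0.6190)·(0.3827,-0.1705,0.9080) = (-0.1502, -0.4840, 0.8621).
Converting back: φ = atan2(z, √(x²+y²)) = 59.55°, λ = atan2(y, x) = -107.25°.

59.55°, -107.25°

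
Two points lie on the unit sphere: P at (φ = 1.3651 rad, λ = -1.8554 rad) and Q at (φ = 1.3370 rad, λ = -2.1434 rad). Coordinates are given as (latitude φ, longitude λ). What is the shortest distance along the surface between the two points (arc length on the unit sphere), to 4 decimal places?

Let φ₁ = 1.3651 rad, φ₂ = 1.3370 rad, and Δλ = -0.2880 rad.
cos c = sin φ₁ sin φ₂ + cos φ₁ cos φ₂ cos Δλ = (0.9789)(0.9728) + (0.2042)(0.2317)(0.9588) = 0.99766,
so c = arccos(0.99766) = 0.06848 rad.
On the unit sphere the arc length equals the central angle: 0.0685.

0.0685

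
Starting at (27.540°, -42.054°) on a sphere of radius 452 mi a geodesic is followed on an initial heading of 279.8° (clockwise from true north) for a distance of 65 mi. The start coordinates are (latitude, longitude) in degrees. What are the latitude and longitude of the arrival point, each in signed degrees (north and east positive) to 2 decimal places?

Angular distance δ = d/R = 65/452 = 0.14381 rad; initial bearing θ = 4.8834 rad.
sin φ₂ = sin φ₁ cos δ + cos φ₁ sin δ cos θ = (0.4624)(0.9897) + (0.8867)(0.1433)(0.1702) = 0.4792, so φ₂ = 28.63°.
Δλ = atan2(sin θ sin δ cos φ₁, cos δ − sin φ₁ sin φ₂) = atan2(-0.1252, 0.7681) = -9.259°.
λ₂ = -42.054° − 9.259° = -51.31°.

28.63°, -51.31°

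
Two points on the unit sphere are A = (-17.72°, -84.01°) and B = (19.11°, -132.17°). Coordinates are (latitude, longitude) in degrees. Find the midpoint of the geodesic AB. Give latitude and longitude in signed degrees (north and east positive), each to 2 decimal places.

The central angle between A and B is δ = 1.0463 rad.
With f = 0.5, the slerp weights are sin((1−f)δ)/sin δ = 0.5772 and sin(fδ)/sin δ = 0.5772.
Weighted sum of the unit vectors: (0.5772)·(0.0994,-0.9474,-0.3044) + (0.5772)·(-0.6343,-0.7003,0.3274) = (-0.3088, -0.9510, 0.0133).
Converting back: φ = atan2(z, √(x²+y²)) = 0.76°, λ = atan2(y, x) = -107.99°.

0.76°, -107.99°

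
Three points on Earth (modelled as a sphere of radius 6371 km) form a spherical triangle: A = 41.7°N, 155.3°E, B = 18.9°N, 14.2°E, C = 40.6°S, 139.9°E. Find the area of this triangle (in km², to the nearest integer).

Side lengths (central angles): a = 2.2523, b = 1.4569, c = 1.9116 rad; semiperimeter s = 2.8104.
By l'Huilier's theorem, tan(E/4) = √[tan(s/2) tan((s−a)/2) tan((s−b)/2) tan((s−c)/2)], giving spherical excess E = 2.7354 rad.
Area = E·R² = 2.7354 × (6371)² ≈ 111029730 km².

111029730 km²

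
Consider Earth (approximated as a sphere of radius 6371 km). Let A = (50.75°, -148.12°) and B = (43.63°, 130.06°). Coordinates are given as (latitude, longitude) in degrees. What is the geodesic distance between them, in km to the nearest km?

In radians: φ₁ = 0.8858, φ₂ = 0.7615, Δλ = -81.820° = -1.4280 rad.
Haversine: a = sin²(Δφ/2) + cos φ₁ cos φ₂ sin²(Δλ/2) = 0.0039 + (0.6327)(0.7238)(0.4289) = 0.20026.
Central angle c = 2·arcsin(√a) = 0.92793 rad.
Distance = R·c = 6371 × 0.9279 ≈ 5912 km.

5912 km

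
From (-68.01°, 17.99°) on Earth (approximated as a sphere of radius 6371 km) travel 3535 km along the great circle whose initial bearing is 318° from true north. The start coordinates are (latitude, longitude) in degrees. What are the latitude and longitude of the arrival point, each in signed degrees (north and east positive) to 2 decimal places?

Angular distance δ = d/R = 3535/6371 = 0.55486 rad; initial bearing θ = 5.5501 rad.
sin φ₂ = sin φ₁ cos δ + cos φ₁ sin δ cos θ = (-0.9272)(0.8500) + (0.3744)(0.5268)(0.7431) = -0.6415, so φ₂ = -39.91°.
Δλ = atan2(sin θ sin δ cos φ₁, cos δ − sin φ₁ sin φ₂) = atan2(-0.1320, 0.2551) = -27.358°.
λ₂ = 17.990° − 27.358° = -9.37°.

-39.91°, -9.37°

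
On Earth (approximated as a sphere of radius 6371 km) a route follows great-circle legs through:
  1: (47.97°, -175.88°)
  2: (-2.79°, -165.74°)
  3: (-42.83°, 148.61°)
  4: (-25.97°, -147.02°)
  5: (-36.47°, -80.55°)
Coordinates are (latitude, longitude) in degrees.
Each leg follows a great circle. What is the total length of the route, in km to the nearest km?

24413 km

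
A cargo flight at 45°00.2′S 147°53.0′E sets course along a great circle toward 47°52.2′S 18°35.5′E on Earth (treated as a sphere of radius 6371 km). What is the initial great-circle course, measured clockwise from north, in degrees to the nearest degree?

212°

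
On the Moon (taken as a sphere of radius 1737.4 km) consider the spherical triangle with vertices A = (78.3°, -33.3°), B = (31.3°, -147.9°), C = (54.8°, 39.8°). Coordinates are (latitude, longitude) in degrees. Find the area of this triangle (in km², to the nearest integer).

684865 km²

Side lengths (central angles): a = 1.6344, b = 0.5842, c = 1.1190 rad; semiperimeter s = 1.6688.
By l'Huilier's theorem, tan(E/4) = √[tan(s/2) tan((s−a)/2) tan((s−b)/2) tan((s−c)/2)], giving spherical excess E = 0.2269 rad.
Area = E·R² = 0.2269 × (1737.4)² ≈ 684865 km².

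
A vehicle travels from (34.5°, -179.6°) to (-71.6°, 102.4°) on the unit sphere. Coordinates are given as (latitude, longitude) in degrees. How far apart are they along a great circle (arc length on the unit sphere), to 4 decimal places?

With latitudes φ₁ = 34.500°, φ₂ = -71.600° and longitude difference Δλ = -78.000°:
Haversine: a = sin²(Δφ/2) + cos φ₁ cos φ₂ sin²(Δλ/2) = 0.6387 + (0.8241)(0.3156)(0.3960) = 0.74168.
Central angle c = 2·arcsin(√a) = 2.07529 rad.
On the unit sphere the arc length equals the central angle: 2.0753.

2.0753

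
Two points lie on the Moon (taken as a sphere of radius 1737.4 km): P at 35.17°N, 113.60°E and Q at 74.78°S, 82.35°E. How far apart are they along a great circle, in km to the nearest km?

3392 km

Let φ₁ = 0.6138 rad, φ₂ = -1.3052 rad, and Δλ = -0.5454 rad.
Haversine: a = sin²(Δφ/2) + cos φ₁ cos φ₂ sin²(Δλ/2) = 0.6706 + (0.8174)(0.2625)(0.0725) = 0.68617.
Central angle c = 2·arcsin(√a) = 1.95232 rad.
Distance = R·c = 1737.4 × 1.9523 ≈ 3392 km.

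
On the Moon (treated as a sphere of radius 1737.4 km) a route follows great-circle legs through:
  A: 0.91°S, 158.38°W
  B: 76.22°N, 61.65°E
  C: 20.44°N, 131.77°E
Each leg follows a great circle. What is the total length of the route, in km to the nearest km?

Leg A→B: central angle 1.7699 rad, distance 3075.0 km.
Leg B→C: central angle 1.1428 rad, distance 1985.5 km.
Total: 3075.0 + 1985.5 ≈ 5060 km.

5060 km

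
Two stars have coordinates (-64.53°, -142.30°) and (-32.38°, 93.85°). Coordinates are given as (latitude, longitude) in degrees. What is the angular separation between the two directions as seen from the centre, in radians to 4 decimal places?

With latitudes φ₁ = -64.530°, φ₂ = -32.380° and longitude difference Δλ = -123.850°:
cos c = sin φ₁ sin φ₂ + cos φ₁ cos φ₂ cos Δλ = (-0.9028)(-0.5355) + (0.4300)(0.8445)(-0.5570) = 0.28119,
so c = arccos(0.28119) = 1.28576 rad.
So the angular separation is 1.2858 rad.

1.2858 rad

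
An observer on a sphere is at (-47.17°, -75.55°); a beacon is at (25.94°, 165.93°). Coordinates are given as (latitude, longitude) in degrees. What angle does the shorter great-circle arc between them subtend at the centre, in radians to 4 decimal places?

In radians: φ₁ = -0.8233, φ₂ = 0.4527, Δλ = -118.520° = -2.0686 rad.
cos c = sin φ₁ sin φ₂ + cos φ₁ cos φ₂ cos Δλ = (-0.7334)(0.4374) + (0.6798)(0.8993)(-0.4775) = -0.61269,
so c = arccos(-0.61269) = 2.23026 rad.
So the angular separation is 2.2303 rad.

2.2303 rad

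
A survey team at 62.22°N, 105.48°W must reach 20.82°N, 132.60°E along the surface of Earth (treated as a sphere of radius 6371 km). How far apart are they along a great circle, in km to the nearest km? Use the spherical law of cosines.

9471 km

With latitudes φ₁ = 62.220°, φ₂ = 20.820° and longitude difference Δλ = -121.920°:
cos c = sin φ₁ sin φ₂ + cos φ₁ cos φ₂ cos Δλ = (0.8847)(0.3554) + (0.4661)(0.9347)(-0.5287) = 0.08413,
so c = arccos(0.08413) = 1.48657 rad.
Distance = R·c = 6371 × 1.4866 ≈ 9471 km.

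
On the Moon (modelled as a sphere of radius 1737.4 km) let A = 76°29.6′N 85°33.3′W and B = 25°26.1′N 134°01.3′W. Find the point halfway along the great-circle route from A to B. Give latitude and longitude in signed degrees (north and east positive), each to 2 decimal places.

52.59°, -124.64°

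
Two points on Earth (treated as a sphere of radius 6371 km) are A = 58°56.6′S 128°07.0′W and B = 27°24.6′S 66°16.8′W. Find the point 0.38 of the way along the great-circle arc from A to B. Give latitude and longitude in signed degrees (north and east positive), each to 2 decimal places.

-51.13°, -95.70°

Central angle δ = 0.9141 rad. Interpolating on the sphere with fraction f = 0.38:
P = [sin((1−f)δ)·A + sin(fδ)·B] / sin δ = 0.6779·A + 0.4298·B in Cartesian coordinates,
giving P = (-0.0624, -0.6245, -0.7786), i.e. latitude -51.13°, longitude -95.70°.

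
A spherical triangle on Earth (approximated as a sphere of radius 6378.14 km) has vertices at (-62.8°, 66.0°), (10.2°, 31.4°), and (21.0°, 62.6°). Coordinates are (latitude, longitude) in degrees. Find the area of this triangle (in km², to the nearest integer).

Side lengths (central angles): a = 0.5560, b = 1.4633, c = 1.3564 rad; semiperimeter s = 1.6878.
By l'Huilier's theorem, tan(E/4) = √[tan(s/2) tan((s−a)/2) tan((s−b)/2) tan((s−c)/2)], giving spherical excess E = 0.4621 rad.
Area = E·R² = 0.4621 × (6378.14)² ≈ 18800061 km².

18800061 km²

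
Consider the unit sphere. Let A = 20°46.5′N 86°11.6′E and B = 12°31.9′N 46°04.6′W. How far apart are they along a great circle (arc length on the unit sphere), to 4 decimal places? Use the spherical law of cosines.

2.1376

In radians: φ₁ = 0.3626, φ₂ = 0.2187, Δλ = -132.270° = -2.3085 rad.
cos c = sin φ₁ sin φ₂ + cos φ₁ cos φ₂ cos Δλ = (0.3547)(0.2170) + (0.9350)(0.9762)(-0.6726) = -0.53695,
so c = arccos(-0.53695) = 2.13761 rad.
On the unit sphere the arc length equals the central angle: 2.1376.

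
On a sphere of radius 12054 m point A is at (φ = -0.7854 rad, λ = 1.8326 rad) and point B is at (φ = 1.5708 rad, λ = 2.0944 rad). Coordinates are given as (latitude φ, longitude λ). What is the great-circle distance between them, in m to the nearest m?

28402 m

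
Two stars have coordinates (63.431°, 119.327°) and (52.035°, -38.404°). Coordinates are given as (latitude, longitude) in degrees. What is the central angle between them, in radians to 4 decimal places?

1.1035 rad

Let φ₁ = 1.1071 rad, φ₂ = 0.9082 rad, and Δλ = -2.7529 rad.
Haversine: a = sin²(Δφ/2) + cos φ₁ cos φ₂ sin²(Δλ/2) = 0.0099 + (0.4473)(0.6152)(0.9627) = 0.27475.
Central angle c = 2·arcsin(√a) = 1.10347 rad.
So the angular separation is 1.1035 rad.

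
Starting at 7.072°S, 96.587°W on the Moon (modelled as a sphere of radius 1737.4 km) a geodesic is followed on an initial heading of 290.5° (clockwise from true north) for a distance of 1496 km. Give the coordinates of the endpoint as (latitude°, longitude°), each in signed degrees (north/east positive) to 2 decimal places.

10.57°, -142.87°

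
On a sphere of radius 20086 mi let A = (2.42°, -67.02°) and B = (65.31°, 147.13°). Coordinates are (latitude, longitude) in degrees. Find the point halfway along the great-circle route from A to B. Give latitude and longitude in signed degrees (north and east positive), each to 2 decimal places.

The central angle between A and B is δ = 1.8828 rad.
With f = 0.5, the slerp weights are sin((1−f)δ)/sin δ = 0.8494 and sin(fδ)/sin δ = 0.8494.
Weighted sum of the unit vectors: (0.8494)·(0.3901,-0.9198,0.0422) + (0.8494)·(-0.3508,0.2267,0.9086) = (0.0333, -0.5887, 0.8076).
Converting back: φ = atan2(z, √(x²+y²)) = 53.87°, λ = atan2(y, x) = -86.76°.

53.87°, -86.76°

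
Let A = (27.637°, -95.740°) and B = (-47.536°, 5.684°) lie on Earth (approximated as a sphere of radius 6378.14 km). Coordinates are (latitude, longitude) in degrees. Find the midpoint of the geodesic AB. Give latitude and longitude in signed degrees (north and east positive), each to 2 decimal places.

Central angle δ = 2.0495 rad. Interpolating on the sphere with fraction f = 0.5:
P = [sin((1−f)δ)·A + sin(fδ)·B] / sin δ = 0.9628·A + 0.9628·B in Cartesian coordinates,
giving P = (0.5615, -0.7843, -0.2637), i.e. latitude -15.29°, longitude -54.40°.

-15.29°, -54.40°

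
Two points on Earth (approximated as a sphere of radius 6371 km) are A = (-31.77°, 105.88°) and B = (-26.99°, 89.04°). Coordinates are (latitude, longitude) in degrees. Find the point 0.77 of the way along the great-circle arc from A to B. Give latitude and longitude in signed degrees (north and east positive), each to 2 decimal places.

The central angle between A and B is δ = 0.2690 rad.
With f = 0.77, the slerp weights are sin((1−f)δ)/sin δ = 0.2326 and sin(fδ)/sin δ = 0.7738.
Weighted sum of the unit vectors: (0.2326)·(-0.2326,0.8177,-0.5265) + (0.7738)·(0.0149,0.8910,-0.4538) = (-0.0426, 0.8797, -0.4737).
Converting back: φ = atan2(z, √(x²+y²)) = -28.27°, λ = atan2(y, x) = 92.77°.

-28.27°, 92.77°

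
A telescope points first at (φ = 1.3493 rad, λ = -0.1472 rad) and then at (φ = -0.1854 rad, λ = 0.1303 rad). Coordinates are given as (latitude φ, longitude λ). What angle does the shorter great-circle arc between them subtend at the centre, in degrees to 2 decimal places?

Let φ₁ = 1.3493 rad, φ₂ = -0.1854 rad, and Δλ = 0.2775 rad.
Haversine: a = sin²(Δφ/2) + cos φ₁ cos φ₂ sin²(Δλ/2) = 0.4820 + (0.2197)(0.9829)(0.0191) = 0.48609.
Central angle c = 2·arcsin(√a) = 1.54296 rad.
So the angular separation is 88.41°.

88.41°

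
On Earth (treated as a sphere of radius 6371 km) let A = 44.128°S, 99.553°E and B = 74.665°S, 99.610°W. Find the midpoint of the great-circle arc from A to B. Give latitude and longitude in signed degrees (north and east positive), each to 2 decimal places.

-74.01°, 110.06°

Central angle δ = 1.0562 rad. Interpolating on the sphere with fraction f = 0.5:
P = [sin((1−f)δ)·A + sin(fδ)·B] / sin δ = 0.5789·A + 0.5789·B in Cartesian coordinates,
giving P = (-0.0945, 0.2588, -0.9613), i.e. latitude -74.01°, longitude 110.06°.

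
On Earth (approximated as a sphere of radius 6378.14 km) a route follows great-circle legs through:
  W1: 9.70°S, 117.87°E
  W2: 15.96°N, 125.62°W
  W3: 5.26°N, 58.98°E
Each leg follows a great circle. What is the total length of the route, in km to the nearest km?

Leg W1→W2: central angle 2.0593 rad, distance 13134.8 km.
Leg W2→W3: central angle 2.7628 rad, distance 17621.6 km.
Total: 13134.8 + 17621.6 ≈ 30756 km.

30756 km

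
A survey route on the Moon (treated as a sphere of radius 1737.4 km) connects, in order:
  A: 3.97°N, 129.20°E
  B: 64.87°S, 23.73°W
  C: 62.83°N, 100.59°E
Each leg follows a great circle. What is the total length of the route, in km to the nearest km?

Leg A→B: central angle 2.0263 rad, distance 3520.5 km.
Leg B→C: central angle 2.7258 rad, distance 4735.7 km.
Total: 3520.5 + 4735.7 ≈ 8256 km.

8256 km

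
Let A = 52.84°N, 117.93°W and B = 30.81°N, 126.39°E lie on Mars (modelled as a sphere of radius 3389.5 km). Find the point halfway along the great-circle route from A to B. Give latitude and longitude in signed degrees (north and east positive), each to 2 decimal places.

58.32°, 168.75°

The central angle between A and B is δ = 1.3864 rad.
With f = 0.5, the slerp weights are sin((1−f)δ)/sin δ = 0.6500 and sin(fδ)/sin δ = 0.6500.
Weighted sum of the unit vectors: (0.6500)·(-0.2829,-0.5337,0.7970) + (0.6500)·(-0.5095,0.6914,0.5122) = (-0.5151, 0.1025, 0.8510).
Converting back: φ = atan2(z, √(x²+y²)) = 58.32°, λ = atan2(y, x) = 168.75°.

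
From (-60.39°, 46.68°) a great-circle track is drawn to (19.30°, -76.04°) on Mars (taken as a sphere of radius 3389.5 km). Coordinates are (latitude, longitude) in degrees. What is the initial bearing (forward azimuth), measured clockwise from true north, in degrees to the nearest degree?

251°

Δλ = -122.720° = -2.1419 rad.
y = sin Δλ · cos φ₂ = (-0.8413)(0.9438) = -0.7940
x = cos φ₁ sin φ₂ − sin φ₁ cos φ₂ cos Δλ = (0.4941)(0.3305) − (-0.8694)(0.9438)(-0.5405) = -0.2802
θ = atan2(y, x) = -109.44°; adding 360° gives 251°.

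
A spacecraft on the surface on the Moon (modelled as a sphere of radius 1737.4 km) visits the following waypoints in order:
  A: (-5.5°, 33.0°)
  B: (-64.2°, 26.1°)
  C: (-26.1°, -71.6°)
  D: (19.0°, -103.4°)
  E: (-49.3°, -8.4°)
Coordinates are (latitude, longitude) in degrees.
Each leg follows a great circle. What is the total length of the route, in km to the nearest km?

8823 km

Leg A→B: central angle 1.0282 rad, distance 1786.4 km.
Leg B→C: central angle 1.2199 rad, distance 2119.5 km.
Leg C→D: central angle 0.9540 rad, distance 1657.5 km.
Leg D→E: central angle 1.8761 rad, distance 3259.5 km.
Total: 1786.4 + 2119.5 + 1657.5 + 3259.5 ≈ 8823 km.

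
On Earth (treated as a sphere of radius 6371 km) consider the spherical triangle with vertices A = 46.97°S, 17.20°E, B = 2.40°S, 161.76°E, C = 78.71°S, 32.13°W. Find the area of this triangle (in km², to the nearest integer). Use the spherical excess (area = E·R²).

Side lengths (central angles): a = 1.7202, b = 0.6369, c = 2.1233 rad; semiperimeter s = 2.2402.
By l'Huilier's theorem, tan(E/4) = √[tan(s/2) tan((s−a)/2) tan((s−b)/2) tan((s−c)/2)], giving spherical excess E = 0.7213 rad.
Area = E·R² = 0.7213 × (6371)² ≈ 29276314 km².

29276314 km²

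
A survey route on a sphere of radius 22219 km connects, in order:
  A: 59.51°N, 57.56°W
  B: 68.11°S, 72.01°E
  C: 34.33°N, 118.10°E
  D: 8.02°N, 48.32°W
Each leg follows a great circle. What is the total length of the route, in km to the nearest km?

155399 km

Leg A→B: central angle 2.7391 rad, distance 60860.3 km.
Leg B→C: central angle 1.8858 rad, distance 41899.5 km.
Leg C→D: central angle 2.3691 rad, distance 52639.3 km.
Total: 60860.3 + 41899.5 + 52639.3 ≈ 155399 km.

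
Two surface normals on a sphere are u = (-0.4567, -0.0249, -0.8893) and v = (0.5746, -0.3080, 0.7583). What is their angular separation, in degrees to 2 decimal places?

u·v = -0.9291; |u| = 1.0000, |v| = 1.0000.
cos θ = (u·v)/(|u||v|) = -0.9291, so θ = 158.29°.

158.29°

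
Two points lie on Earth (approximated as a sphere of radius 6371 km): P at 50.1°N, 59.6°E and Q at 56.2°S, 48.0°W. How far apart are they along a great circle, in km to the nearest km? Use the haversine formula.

15366 km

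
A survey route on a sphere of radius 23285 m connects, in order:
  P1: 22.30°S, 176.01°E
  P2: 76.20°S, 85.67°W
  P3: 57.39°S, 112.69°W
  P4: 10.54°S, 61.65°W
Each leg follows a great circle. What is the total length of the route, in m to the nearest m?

61909 m

Leg P1→P2: central angle 1.2275 rad, distance 28582.9 m.
Leg P2→P3: central angle 0.3694 rad, distance 8600.4 m.
Leg P3→P4: central angle 1.0619 rad, distance 24726.0 m.
Total: 28582.9 + 8600.4 + 24726.0 ≈ 61909 m.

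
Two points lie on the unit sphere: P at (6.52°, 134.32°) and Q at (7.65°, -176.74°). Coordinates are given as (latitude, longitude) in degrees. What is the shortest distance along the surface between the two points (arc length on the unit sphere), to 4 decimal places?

Let φ₁ = 0.1138 rad, φ₂ = 0.1335 rad, and Δλ = 0.8542 rad.
cos c = sin φ₁ sin φ₂ + cos φ₁ cos φ₂ cos Δλ = (0.1136)(0.1331) + (0.9935)(0.9911)(0.6568) = 0.66191,
so c = arccos(0.66191) = 0.84743 rad.
On the unit sphere the arc length equals the central angle: 0.8474.

0.8474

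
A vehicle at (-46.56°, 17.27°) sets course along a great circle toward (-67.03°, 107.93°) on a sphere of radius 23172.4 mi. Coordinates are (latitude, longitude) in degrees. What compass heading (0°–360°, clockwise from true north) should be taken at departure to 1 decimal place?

148.5°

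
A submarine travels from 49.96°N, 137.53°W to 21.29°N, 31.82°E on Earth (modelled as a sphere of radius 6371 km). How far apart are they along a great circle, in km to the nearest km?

With latitudes φ₁ = 49.960°, φ₂ = 21.290° and longitude difference Δλ = 169.350°:
Haversine: a = sin²(Δφ/2) + cos φ₁ cos φ₂ sin²(Δλ/2) = 0.0613 + (0.6433)(0.9318)(0.9914) = 0.65556.
Central angle c = 2·arcsin(√a) = 1.88716 rad.
Distance = R·c = 6371 × 1.8872 ≈ 12023 km.

12023 km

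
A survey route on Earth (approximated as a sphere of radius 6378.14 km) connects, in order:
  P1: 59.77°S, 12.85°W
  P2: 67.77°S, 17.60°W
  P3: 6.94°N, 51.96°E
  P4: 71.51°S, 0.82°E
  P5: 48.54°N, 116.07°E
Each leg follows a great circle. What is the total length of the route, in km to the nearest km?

Leg P1→P2: central angle 0.1443 rad, distance 920.1 km.
Leg P2→P3: central angle 1.5515 rad, distance 9895.6 km.
Leg P3→P4: central angle 1.4878 rad, distance 9489.2 km.
Leg P4→P5: central angle 2.4986 rad, distance 15936.4 km.
Total: 920.1 + 9895.6 + 9489.2 + 15936.4 ≈ 36241 km.

36241 km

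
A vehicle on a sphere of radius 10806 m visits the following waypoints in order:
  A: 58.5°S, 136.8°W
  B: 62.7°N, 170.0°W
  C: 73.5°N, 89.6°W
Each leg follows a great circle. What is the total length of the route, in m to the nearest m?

Leg A→B: central angle 2.1617 rad, distance 23359.8 m.
Leg B→C: central angle 0.5079 rad, distance 5488.8 m.
Total: 23359.8 + 5488.8 ≈ 28849 m.

28849 m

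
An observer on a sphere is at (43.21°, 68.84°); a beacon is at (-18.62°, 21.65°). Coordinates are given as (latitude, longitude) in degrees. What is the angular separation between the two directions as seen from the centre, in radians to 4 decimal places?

1.3173 rad

In radians: φ₁ = 0.7542, φ₂ = -0.3250, Δλ = -47.190° = -0.8236 rad.
Haversine: a = sin²(Δφ/2) + cos φ₁ cos φ₂ sin²(Δλ/2) = 0.2640 + (0.7288)(0.9477)(0.1602) = 0.37462.
Central angle c = 2·arcsin(√a) = 1.31732 rad.
So the angular separation is 1.3173 rad.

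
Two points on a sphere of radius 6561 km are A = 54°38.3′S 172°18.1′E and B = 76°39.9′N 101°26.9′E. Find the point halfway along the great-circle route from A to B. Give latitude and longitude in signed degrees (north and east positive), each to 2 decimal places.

12.87°, 153.89°

Central angle δ = 2.4185 rad. Interpolating on the sphere with fraction f = 0.5:
P = [sin((1−f)δ)·A + sin(fδ)·B] / sin δ = 1.4135·A + 1.4135·B in Cartesian coordinates,
giving P = (-0.8754, 0.4291, 0.2227), i.e. latitude 12.87°, longitude 153.89°.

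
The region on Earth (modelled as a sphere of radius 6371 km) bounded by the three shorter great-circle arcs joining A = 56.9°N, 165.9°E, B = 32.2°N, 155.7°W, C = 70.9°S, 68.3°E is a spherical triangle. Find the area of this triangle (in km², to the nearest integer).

69865779 km²

Side lengths (central angles): a = 2.3500, b = 2.5239, c = 0.6291 rad; semiperimeter s = 2.7515.
By l'Huilier's theorem, tan(E/4) = √[tan(s/2) tan((s−a)/2) tan((s−b)/2) tan((s−c)/2)], giving spherical excess E = 1.7213 rad.
Area = E·R² = 1.7213 × (6371)² ≈ 69865779 km².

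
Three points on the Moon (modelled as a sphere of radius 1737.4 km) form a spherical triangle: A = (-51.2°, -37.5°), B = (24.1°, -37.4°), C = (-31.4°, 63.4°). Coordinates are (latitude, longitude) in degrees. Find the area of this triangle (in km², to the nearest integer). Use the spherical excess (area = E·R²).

Side lengths (central angles): a = 1.9377, b = 1.2610, c = 1.3142 rad; semiperimeter s = 2.2565.
By l'Huilier's theorem, tan(E/4) = √[tan(s/2) tan((s−a)/2) tan((s−b)/2) tan((s−c)/2)], giving spherical excess E = 1.1892 rad.
Area = E·R² = 1.1892 × (1737.4)² ≈ 3589682 km².

3589682 km²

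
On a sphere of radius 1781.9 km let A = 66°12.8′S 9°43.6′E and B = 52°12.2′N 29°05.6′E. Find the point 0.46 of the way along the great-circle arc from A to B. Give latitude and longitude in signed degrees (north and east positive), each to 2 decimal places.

-11.85°, 20.96°

Central angle δ = 2.0827 rad. Interpolating on the sphere with fraction f = 0.46:
P = [sin((1−f)δ)·A + sin(fδ)·B] / sin δ = 1.0348·A + 0.9384·B in Cartesian coordinates,
giving P = (0.9139, 0.3501, -0.2054), i.e. latitude -11.85°, longitude 20.96°.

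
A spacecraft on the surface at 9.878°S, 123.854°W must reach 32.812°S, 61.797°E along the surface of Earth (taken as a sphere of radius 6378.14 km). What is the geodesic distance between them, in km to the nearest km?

In radians: φ₁ = -0.1724, φ₂ = -0.5727, Δλ = -174.349° = -3.0430 rad.
cos c = sin φ₁ sin φ₂ + cos φ₁ cos φ₂ cos Δλ = (-0.1716)(-0.5419) + (0.9852)(0.8405)(-0.9951) = -0.73101,
so c = arccos(-0.73101) = 2.39060 rad.
Distance = R·c = 6378.14 × 2.3906 ≈ 15248 km.

15248 km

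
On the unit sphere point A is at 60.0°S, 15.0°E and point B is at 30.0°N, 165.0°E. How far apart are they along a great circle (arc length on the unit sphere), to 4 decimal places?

2.5116

Let φ₁ = -1.0472 rad, φ₂ = 0.5236 rad, and Δλ = 2.6180 rad.
Haversine: a = sin²(Δφ/2) + cos φ₁ cos φ₂ sin²(Δλ/2) = 0.5000 + (0.5000)(0.8660)(0.9330) = 0.90401.
Central angle c = 2·arcsin(√a) = 2.51157 rad.
On the unit sphere the arc length equals the central angle: 2.5116.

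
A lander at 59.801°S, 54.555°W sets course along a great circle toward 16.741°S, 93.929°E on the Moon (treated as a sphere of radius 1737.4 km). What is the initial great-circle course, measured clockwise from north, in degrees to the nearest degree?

150°

Δλ = 148.484° = 2.5915 rad.
y = sin Δλ · cos φ₂ = (0.5227)(0.9576) = 0.5006
x = cos φ₁ sin φ₂ − sin φ₁ cos φ₂ cos Δλ = (0.5030)(-0.2880) − (-0.8643)(0.9576)(-0.8525) = -0.8505
θ = atan2(y, x) = 149.52°, so the bearing is 150°.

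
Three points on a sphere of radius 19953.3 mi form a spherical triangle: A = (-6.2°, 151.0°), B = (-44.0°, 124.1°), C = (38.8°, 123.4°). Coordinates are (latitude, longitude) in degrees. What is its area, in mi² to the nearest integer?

144660232 mi²

Side lengths (central angles): a = 1.4452, b = 0.9034, c = 0.7773 rad; semiperimeter s = 1.5630.
By l'Huilier's theorem, tan(E/4) = √[tan(s/2) tan((s−a)/2) tan((s−b)/2) tan((s−c)/2)], giving spherical excess E = 0.3633 rad.
Area = E·R² = 0.3633 × (19953.3)² ≈ 144660232 mi².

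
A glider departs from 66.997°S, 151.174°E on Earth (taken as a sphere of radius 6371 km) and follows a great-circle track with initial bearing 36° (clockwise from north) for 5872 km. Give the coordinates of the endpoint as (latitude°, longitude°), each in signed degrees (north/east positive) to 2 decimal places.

-17.73°, -179.38°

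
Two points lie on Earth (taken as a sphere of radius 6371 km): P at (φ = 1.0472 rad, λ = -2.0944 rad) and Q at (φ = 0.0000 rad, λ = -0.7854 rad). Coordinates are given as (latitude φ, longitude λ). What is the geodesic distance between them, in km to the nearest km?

9181 km

In radians: φ₁ = 1.0472, φ₂ = 0.0000, Δλ = 75.000° = 1.3090 rad.
Haversine: a = sin²(Δφ/2) + cos φ₁ cos φ₂ sin²(Δλ/2) = 0.2500 + (0.5000)(1.0000)(0.3706) = 0.43530.
Central angle c = 2·arcsin(√a) = 1.44102 rad.
Distance = R·c = 6371 × 1.4410 ≈ 9181 km.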